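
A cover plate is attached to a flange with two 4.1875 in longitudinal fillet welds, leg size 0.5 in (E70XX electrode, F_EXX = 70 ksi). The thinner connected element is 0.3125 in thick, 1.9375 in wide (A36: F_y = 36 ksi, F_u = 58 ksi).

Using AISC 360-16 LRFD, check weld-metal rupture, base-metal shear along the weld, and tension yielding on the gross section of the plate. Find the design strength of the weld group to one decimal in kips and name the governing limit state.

19.6 kips (gross-section yield governs)

Weld metal: throat = 0.707×0.5 = 0.3535 in, L = 2×4.1875 = 8.375 in. φR_n = 0.75 × 0.6 × 70 × 0.3535 × 8.375 = 93.3 kips.
Base metal shear (0.3125 in plate): yield φR_n = 1.0×0.6×36×0.3125×8.375 = 56.5 kips; rupture φR_n = 0.75×0.6×58×0.3125×8.375 = 68.3 kips; take 56.5 kips (yield).
Tension yield (gross): A_g = 1.9375×0.3125 = 0.60547 in². φR_n = 0.90 × 36 × 0.60547 = 19.6 kips.
Governing: min(93.3, 56.5, 19.6) = 19.6 kips → gross-section yield.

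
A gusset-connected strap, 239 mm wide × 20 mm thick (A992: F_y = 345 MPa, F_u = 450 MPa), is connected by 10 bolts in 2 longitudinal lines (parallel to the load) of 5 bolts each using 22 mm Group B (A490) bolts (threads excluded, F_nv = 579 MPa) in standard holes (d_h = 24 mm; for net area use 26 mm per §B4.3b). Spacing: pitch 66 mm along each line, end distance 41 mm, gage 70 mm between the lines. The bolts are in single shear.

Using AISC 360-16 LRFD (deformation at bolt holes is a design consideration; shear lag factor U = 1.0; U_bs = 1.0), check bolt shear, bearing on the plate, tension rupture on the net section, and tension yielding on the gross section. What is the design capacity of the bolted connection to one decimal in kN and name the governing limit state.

Bolt shear: A_b = π(22)²/4 = 380.13 mm². φR_n = 0.75 × 579 × 380.13 × 10 × 1 = 1650.7 kN.
Bearing (20 mm plate, F_u = 450 MPa): end bolts L_c = 41 − 24/2 = 29, R_n = min(1.2×29×20×450, 2.4×22×20×450) = 313.2 kN/bolt; interior L_c = 66 − 24 = 42, R_n = 453.6 kN/bolt. φR_n = 0.75 × (2×313.2 + 8×453.6) = 3191.4 kN.
Tension rupture (net): A_n = (239 − 2×26)×20 = 3740 mm² (U = 1.0, A_e = A_n). φR_n = 0.75 × 450 × 3740 = 1262.3 kN.
Tension yield (gross): A_g = 239×20 = 4780 mm². φR_n = 0.90 × 345 × 4780 = 1484.2 kN.
Governing: min(1650.7, 3191.4, 1262.3, 1484.2) = 1262.3 kN → net-section rupture.

1262.3 kN (net-section rupture governs)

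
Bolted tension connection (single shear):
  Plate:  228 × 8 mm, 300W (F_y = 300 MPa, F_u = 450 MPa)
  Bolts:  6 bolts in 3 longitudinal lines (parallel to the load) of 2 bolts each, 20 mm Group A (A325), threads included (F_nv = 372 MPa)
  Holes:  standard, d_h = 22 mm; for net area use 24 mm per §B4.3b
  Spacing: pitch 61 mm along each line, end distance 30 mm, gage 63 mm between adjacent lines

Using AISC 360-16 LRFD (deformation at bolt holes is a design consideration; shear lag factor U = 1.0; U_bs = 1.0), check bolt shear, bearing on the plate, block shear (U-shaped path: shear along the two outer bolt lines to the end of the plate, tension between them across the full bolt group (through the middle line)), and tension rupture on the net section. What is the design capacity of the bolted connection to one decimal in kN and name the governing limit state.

Bolt shear: A_b = π(20)²/4 = 314.16 mm². φR_n = 0.75 × 372 × 314.16 × 6 × 1 = 525.9 kN.
Bearing (8 mm plate, F_u = 450 MPa): end bolts L_c = 30 − 22/2 = 19, R_n = min(1.2×19×8×450, 2.4×20×8×450) = 82.08 kN/bolt; interior L_c = 61 − 22 = 39, R_n = 168.48 kN/bolt. φR_n = 0.75 × (3×82.08 + 3×168.48) = 563.8 kN.
Block shear: shear path 2×[30+1×61] = 2×91 mm, A_gv = 1456, A_nv = 2×(91 − 1.5×24)×8 = 880 mm²; tension across gage: (126 − 2×24)×8 = 624 mm². R_n = min(0.6×450×880, 0.6×300×1456) + 1.0×450×624 = min(237.6, 262.08) + 280.8 = 518.4 kN. φR_n = 0.75 × 518.4 = 388.8 kN.
Tension rupture (net): A_n = (228 − 3×24)×8 = 1248 mm² (U = 1.0, A_e = A_n). φR_n = 0.75 × 450 × 1248 = 421.2 kN.
Governing: min(525.9, 563.8, 388.8, 421.2) = 388.8 kN → block shear.

388.8 kN (block shear governs)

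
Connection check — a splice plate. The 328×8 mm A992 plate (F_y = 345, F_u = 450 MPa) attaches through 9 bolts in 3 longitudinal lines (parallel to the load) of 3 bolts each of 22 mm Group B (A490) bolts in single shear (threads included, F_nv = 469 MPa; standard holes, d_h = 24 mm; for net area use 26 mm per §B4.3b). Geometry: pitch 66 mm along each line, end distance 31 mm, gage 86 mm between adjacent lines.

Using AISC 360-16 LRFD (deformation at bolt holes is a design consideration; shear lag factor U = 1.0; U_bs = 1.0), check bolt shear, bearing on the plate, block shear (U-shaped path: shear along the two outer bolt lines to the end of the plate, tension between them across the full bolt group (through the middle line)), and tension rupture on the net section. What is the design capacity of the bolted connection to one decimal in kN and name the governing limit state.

Bolt shear: A_b = π(22)²/4 = 380.13 mm². φR_n = 0.75 × 469 × 380.13 × 9 × 1 = 1203.4 kN.
Bearing (8 mm plate, F_u = 450 MPa): end bolts L_c = 31 − 24/2 = 19, R_n = min(1.2×19×8×450, 2.4×22×8×450) = 82.08 kN/bolt; interior L_c = 66 − 24 = 42, R_n = 181.44 kN/bolt. φR_n = 0.75 × (3×82.08 + 6×181.44) = 1001.2 kN.
Block shear: shear path 2×[31+2×66] = 2×163 mm, A_gv = 2608, A_nv = 2×(163 − 2.5×26)×8 = 1568 mm²; tension across gage: (172 − 2×26)×8 = 960 mm². R_n = min(0.6×450×1568, 0.6×345×2608) + 1.0×450×960 = min(423.36, 539.86) + 432 = 855.36 kN. φR_n = 0.75 × 855.36 = 641.5 kN.
Tension rupture (net): A_n = (328 − 3×26)×8 = 2000 mm² (U = 1.0, A_e = A_n). φR_n = 0.75 × 450 × 2000 = 675.0 kN.
Governing: min(1203.4, 1001.2, 641.5, 675.0) = 641.5 kN → block shear.

641.5 kN (block shear governs)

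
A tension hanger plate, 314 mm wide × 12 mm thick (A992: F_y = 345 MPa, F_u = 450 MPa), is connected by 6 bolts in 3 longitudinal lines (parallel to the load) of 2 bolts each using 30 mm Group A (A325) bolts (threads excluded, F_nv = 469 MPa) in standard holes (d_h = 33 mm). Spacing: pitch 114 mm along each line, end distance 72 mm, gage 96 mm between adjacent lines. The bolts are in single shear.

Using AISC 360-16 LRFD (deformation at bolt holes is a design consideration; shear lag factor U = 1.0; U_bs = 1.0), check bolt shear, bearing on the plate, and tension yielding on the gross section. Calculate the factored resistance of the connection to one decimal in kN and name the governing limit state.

Bolt shear: A_b = π(30)²/4 = 706.86 mm². φR_n = 0.75 × 469 × 706.86 × 6 × 1 = 1491.8 kN.
Bearing (12 mm plate, F_u = 450 MPa): end bolts L_c = 72 − 33/2 = 55.5, R_n = min(1.2×55.5×12×450, 2.4×30×12×450) = 359.64 kN/bolt; interior L_c = 114 − 33 = 81, R_n = 388.8 kN/bolt. φR_n = 0.75 × (3×359.64 + 3×388.8) = 1684.0 kN.
Tension yield (gross): A_g = 314×12 = 3768 mm². φR_n = 0.90 × 345 × 3768 = 1170.0 kN.
Governing: min(1491.8, 1684.0, 1170.0) = 1170.0 kN → gross-section yield.

1170.0 kN (gross-section yield governs)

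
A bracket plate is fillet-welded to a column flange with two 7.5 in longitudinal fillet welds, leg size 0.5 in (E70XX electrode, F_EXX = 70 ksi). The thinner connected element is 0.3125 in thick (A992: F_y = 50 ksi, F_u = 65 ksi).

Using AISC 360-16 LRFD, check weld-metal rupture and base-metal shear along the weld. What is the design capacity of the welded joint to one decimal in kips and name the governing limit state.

Weld metal: throat = 0.707×0.5 = 0.3535 in, L = 2×7.5 = 15 in. φR_n = 0.75 × 0.6 × 70 × 0.3535 × 15 = 167.0 kips.
Base metal shear (0.3125 in plate): yield φR_n = 1.0×0.6×50×0.3125×15 = 140.6 kips; rupture φR_n = 0.75×0.6×65×0.3125×15 = 137.1 kips; take 137.1 kips (rupture).
Governing: min(167.0, 137.1) = 137.1 kips → base-metal shear.

137.1 kips (base-metal shear governs)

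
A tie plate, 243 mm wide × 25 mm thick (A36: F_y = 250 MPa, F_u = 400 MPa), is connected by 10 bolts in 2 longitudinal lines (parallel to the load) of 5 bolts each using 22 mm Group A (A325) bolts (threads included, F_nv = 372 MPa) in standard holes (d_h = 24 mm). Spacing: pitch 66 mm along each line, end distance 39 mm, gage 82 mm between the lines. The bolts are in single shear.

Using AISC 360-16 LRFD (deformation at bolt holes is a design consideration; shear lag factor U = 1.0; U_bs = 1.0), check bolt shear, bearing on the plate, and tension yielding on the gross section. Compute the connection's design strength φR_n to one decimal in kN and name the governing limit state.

1060.6 kN (bolt shear governs)

Bolt shear: A_b = π(22)²/4 = 380.13 mm². φR_n = 0.75 × 372 × 380.13 × 10 × 1 = 1060.6 kN.
Bearing (25 mm plate, F_u = 400 MPa): end bolts L_c = 39 − 24/2 = 27, R_n = min(1.2×27×25×400, 2.4×22×25×400) = 324 kN/bolt; interior L_c = 66 − 24 = 42, R_n = 504 kN/bolt. φR_n = 0.75 × (2×324 + 8×504) = 3510.0 kN.
Tension yield (gross): A_g = 243×25 = 6075 mm². φR_n = 0.90 × 250 × 6075 = 1366.9 kN.
Governing: min(1060.6, 3510.0, 1366.9) = 1060.6 kN → bolt shear.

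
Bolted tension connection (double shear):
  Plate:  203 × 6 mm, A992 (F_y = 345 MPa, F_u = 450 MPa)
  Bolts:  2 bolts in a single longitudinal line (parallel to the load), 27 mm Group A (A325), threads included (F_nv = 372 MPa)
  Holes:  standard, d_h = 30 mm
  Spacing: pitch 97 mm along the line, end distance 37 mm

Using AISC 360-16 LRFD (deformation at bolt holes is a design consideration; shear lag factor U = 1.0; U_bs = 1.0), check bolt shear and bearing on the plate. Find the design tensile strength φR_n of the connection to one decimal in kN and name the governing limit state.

Bolt shear: A_b = π(27)²/4 = 572.56 mm². φR_n = 0.75 × 372 × 572.56 × 2 × 2 = 639.0 kN.
Bearing (6 mm plate, F_u = 450 MPa): end bolts L_c = 37 − 30/2 = 22, R_n = min(1.2×22×6×450, 2.4×27×6×450) = 71.28 kN/bolt; interior L_c = 97 − 30 = 67, R_n = 174.96 kN/bolt. φR_n = 0.75 × (1×71.28 + 1×174.96) = 184.7 kN.
Governing: min(639.0, 184.7) = 184.7 kN → bearing.

184.7 kN (bearing governs)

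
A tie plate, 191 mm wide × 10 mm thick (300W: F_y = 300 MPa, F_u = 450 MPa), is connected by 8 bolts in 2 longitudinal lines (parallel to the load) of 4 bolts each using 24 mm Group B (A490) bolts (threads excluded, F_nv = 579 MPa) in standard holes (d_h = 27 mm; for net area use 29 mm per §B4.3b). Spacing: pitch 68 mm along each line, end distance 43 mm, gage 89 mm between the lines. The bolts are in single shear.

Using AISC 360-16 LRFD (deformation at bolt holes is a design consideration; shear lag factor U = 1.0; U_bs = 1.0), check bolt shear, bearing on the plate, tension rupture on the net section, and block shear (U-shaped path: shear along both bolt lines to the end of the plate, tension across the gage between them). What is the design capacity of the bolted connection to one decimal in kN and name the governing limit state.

Bolt shear: A_b = π(24)²/4 = 452.39 mm². φR_n = 0.75 × 579 × 452.39 × 8 × 1 = 1571.6 kN.
Bearing (10 mm plate, F_u = 450 MPa): end bolts L_c = 43 − 27/2 = 29.5, R_n = min(1.2×29.5×10×450, 2.4×24×10×450) = 159.3 kN/bolt; interior L_c = 68 − 27 = 41, R_n = 221.4 kN/bolt. φR_n = 0.75 × (2×159.3 + 6×221.4) = 1235.3 kN.
Tension rupture (net): A_n = (191 − 2×29)×10 = 1330 mm² (U = 1.0, A_e = A_n). φR_n = 0.75 × 450 × 1330 = 448.9 kN.
Block shear: shear path 2×[43+3×68] = 2×247 mm, A_gv = 4940, A_nv = 2×(247 − 3.5×29)×10 = 2910 mm²; tension across gage: (89 − 1×29)×10 = 600 mm². R_n = min(0.6×450×2910, 0.6×300×4940) + 1.0×450×600 = min(785.7, 889.2) + 270 = 1055.7 kN. φR_n = 0.75 × 1055.7 = 791.8 kN.
Governing: min(1571.6, 1235.3, 448.9, 791.8) = 448.9 kN → net-section rupture.

448.9 kN (net-section rupture governs)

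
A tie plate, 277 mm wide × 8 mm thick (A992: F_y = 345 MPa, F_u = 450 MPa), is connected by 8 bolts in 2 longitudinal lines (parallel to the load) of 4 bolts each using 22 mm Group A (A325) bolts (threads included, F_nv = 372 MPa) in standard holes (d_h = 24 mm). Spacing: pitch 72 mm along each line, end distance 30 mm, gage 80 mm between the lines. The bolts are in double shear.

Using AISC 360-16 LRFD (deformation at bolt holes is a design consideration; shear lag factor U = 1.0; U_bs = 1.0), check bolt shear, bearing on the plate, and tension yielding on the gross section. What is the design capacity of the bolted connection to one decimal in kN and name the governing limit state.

Bolt shear: A_b = π(22)²/4 = 380.13 mm². φR_n = 0.75 × 372 × 380.13 × 8 × 2 = 1696.9 kN.
Bearing (8 mm plate, F_u = 450 MPa): end bolts L_c = 30 − 24/2 = 18, R_n = min(1.2×18×8×450, 2.4×22×8×450) = 77.76 kN/bolt; interior L_c = 72 − 24 = 48, R_n = 190.08 kN/bolt. φR_n = 0.75 × (2×77.76 + 6×190.08) = 972.0 kN.
Tension yield (gross): A_g = 277×8 = 2216 mm². φR_n = 0.90 × 345 × 2216 = 688.1 kN.
Governing: min(1696.9, 972.0, 688.1) = 688.1 kN → gross-section yield.

688.1 kN (gross-section yield governs)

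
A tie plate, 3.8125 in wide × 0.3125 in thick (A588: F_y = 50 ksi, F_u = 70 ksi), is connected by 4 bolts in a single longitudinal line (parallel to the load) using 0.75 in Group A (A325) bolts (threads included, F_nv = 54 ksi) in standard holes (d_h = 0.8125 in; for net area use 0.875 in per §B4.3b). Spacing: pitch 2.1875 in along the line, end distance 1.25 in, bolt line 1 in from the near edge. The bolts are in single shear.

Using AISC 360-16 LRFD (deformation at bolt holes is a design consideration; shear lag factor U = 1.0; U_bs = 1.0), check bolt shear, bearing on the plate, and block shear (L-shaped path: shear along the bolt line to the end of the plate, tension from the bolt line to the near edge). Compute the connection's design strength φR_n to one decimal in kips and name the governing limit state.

56.0 kips (block shear governs)

Bolt shear: A_b = π(0.75)²/4 = 0.44179 in². φR_n = 0.75 × 54 × 0.44179 × 4 × 1 = 71.6 kips.
Bearing (0.3125 in plate, F_u = 70 ksi): end bolts L_c = 1.25 − 0.8125/2 = 0.84375, R_n = min(1.2×0.84375×0.3125×70, 2.4×0.75×0.3125×70) = 22.148 kips/bolt; interior L_c = 2.1875 − 0.8125 = 1.375, R_n = 36.094 kips/bolt. φR_n = 0.75 × (1×22.148 + 3×36.094) = 97.8 kips.
Block shear: shear path 1×[1.25+3×2.1875] = 1×7.8125 in, A_gv = 2.4414, A_nv = 1×(7.8125 − 3.5×0.875)×0.3125 = 1.4844 in²; tension to near edge: (1 − 0.5×0.875)×0.3125 = 0.17578 in². R_n = min(0.6×70×1.4844, 0.6×50×2.4414) + 1.0×70×0.17578 = min(62.345, 73.242) + 12.305 = 74.65 kips. φR_n = 0.75 × 74.65 = 56.0 kips.
Governing: min(71.6, 97.8, 56.0) = 56.0 kips → block shear.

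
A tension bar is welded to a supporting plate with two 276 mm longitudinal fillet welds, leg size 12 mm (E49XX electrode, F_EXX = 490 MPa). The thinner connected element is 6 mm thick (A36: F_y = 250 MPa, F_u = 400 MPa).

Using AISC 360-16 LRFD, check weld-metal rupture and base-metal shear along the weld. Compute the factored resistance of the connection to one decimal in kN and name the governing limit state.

Weld metal: throat = 0.707×12 = 8.484 mm, L = 2×276 = 552 mm. φR_n = 0.75 × 0.6 × 490 × 8.484 × 552 = 1032.6 kN.
Base metal shear (6 mm plate): yield φR_n = 1.0×0.6×250×6×552 = 496.8 kN; rupture φR_n = 0.75×0.6×400×6×552 = 596.2 kN; take 496.8 kN (yield).
Governing: min(1032.6, 496.8) = 496.8 kN → base-metal shear.

496.8 kN (base-metal shear governs)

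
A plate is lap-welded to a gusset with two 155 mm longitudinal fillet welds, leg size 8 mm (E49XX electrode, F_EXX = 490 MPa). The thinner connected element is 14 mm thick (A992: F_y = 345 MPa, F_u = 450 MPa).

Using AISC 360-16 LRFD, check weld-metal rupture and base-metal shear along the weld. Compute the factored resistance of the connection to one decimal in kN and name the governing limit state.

386.6 kN (weld metal governs)

Weld metal: throat = 0.707×8 = 5.656 mm, L = 2×155 = 310 mm. φR_n = 0.75 × 0.6 × 490 × 5.656 × 310 = 386.6 kN.
Base metal shear (14 mm plate): yield φR_n = 1.0×0.6×345×14×310 = 898.4 kN; rupture φR_n = 0.75×0.6×450×14×310 = 878.9 kN; take 878.9 kN (rupture).
Governing: min(386.6, 878.9) = 386.6 kN → weld metal.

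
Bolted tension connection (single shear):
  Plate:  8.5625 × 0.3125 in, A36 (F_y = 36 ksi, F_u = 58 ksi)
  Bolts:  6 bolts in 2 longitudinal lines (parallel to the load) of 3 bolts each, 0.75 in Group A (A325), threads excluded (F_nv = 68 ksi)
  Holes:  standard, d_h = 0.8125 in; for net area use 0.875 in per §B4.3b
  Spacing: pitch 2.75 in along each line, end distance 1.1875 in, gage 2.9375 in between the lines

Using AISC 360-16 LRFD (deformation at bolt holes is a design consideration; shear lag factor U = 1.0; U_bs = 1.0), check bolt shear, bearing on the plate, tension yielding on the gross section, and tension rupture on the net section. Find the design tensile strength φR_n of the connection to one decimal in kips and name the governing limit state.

Bolt shear: A_b = π(0.75)²/4 = 0.44179 in². φR_n = 0.75 × 68 × 0.44179 × 6 × 1 = 135.2 kips.
Bearing (0.3125 in plate, F_u = 58 ksi): end bolts L_c = 1.1875 − 0.8125/2 = 0.78125, R_n = min(1.2×0.78125×0.3125×58, 2.4×0.75×0.3125×58) = 16.992 kips/bolt; interior L_c = 2.75 − 0.8125 = 1.9375, R_n = 32.625 kips/bolt. φR_n = 0.75 × (2×16.992 + 4×32.625) = 123.4 kips.
Tension yield (gross): A_g = 8.5625×0.3125 = 2.6758 in². φR_n = 0.90 × 36 × 2.6758 = 86.7 kips.
Tension rupture (net): A_n = (8.5625 − 2×0.875)×0.3125 = 2.1289 in² (U = 1.0, A_e = A_n). φR_n = 0.75 × 58 × 2.1289 = 92.6 kips.
Governing: min(135.2, 123.4, 86.7, 92.6) = 86.7 kips → gross-section yield.

86.7 kips (gross-section yield governs)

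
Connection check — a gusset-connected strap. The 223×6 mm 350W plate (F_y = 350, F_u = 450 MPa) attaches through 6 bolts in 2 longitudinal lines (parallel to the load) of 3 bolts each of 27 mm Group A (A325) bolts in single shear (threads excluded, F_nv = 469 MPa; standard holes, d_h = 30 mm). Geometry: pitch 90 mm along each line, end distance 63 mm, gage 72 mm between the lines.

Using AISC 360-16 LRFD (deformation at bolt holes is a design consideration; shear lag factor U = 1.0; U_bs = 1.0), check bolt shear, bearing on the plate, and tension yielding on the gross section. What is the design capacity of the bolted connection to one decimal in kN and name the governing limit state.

421.5 kN (gross-section yield governs)

Bolt shear: A_b = π(27)²/4 = 572.56 mm². φR_n = 0.75 × 469 × 572.56 × 6 × 1 = 1208.4 kN.
Bearing (6 mm plate, F_u = 450 MPa): end bolts L_c = 63 − 30/2 = 48, R_n = min(1.2×48×6×450, 2.4×27×6×450) = 155.52 kN/bolt; interior L_c = 90 − 30 = 60, R_n = 174.96 kN/bolt. φR_n = 0.75 × (2×155.52 + 4×174.96) = 758.2 kN.
Tension yield (gross): A_g = 223×6 = 1338 mm². φR_n = 0.90 × 350 × 1338 = 421.5 kN.
Governing: min(1208.4, 758.2, 421.5) = 421.5 kN → gross-section yield.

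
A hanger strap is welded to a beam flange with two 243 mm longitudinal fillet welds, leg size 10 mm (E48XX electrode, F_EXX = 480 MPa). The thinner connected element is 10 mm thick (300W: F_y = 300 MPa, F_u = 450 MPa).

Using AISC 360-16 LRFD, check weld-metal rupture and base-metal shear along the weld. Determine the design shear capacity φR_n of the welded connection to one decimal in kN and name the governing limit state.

742.2 kN (weld metal governs)

Weld metal: throat = 0.707×10 = 7.07 mm, L = 2×243 = 486 mm. φR_n = 0.75 × 0.6 × 480 × 7.07 × 486 = 742.2 kN.
Base metal shear (10 mm plate): yield φR_n = 1.0×0.6×300×10×486 = 874.8 kN; rupture φR_n = 0.75×0.6×450×10×486 = 984.2 kN; take 874.8 kN (yield).
Governing: min(742.2, 874.8) = 742.2 kN → weld metal.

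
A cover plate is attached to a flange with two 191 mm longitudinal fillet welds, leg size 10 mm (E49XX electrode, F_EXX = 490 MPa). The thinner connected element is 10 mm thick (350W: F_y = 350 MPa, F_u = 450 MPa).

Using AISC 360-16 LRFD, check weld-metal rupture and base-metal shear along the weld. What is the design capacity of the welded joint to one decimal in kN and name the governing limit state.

Weld metal: throat = 0.707×10 = 7.07 mm, L = 2×191 = 382 mm. φR_n = 0.75 × 0.6 × 490 × 7.07 × 382 = 595.5 kN.
Base metal shear (10 mm plate): yield φR_n = 1.0×0.6×350×10×382 = 802.2 kN; rupture φR_n = 0.75×0.6×450×10×382 = 773.6 kN; take 773.6 kN (rupture).
Governing: min(595.5, 773.6) = 595.5 kN → weld metal.

595.5 kN (weld metal governs)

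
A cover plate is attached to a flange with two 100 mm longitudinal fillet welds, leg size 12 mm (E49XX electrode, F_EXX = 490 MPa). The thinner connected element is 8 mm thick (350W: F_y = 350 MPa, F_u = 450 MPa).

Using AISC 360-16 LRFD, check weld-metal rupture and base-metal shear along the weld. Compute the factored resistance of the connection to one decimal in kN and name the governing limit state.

324.0 kN (base-metal shear governs)

Weld metal: throat = 0.707×12 = 8.484 mm, L = 2×100 = 200 mm. φR_n = 0.75 × 0.6 × 490 × 8.484 × 200 = 374.1 kN.
Base metal shear (8 mm plate): yield φR_n = 1.0×0.6×350×8×200 = 336.0 kN; rupture φR_n = 0.75×0.6×450×8×200 = 324.0 kN; take 324.0 kN (rupture).
Governing: min(374.1, 324.0) = 324.0 kN → base-metal shear.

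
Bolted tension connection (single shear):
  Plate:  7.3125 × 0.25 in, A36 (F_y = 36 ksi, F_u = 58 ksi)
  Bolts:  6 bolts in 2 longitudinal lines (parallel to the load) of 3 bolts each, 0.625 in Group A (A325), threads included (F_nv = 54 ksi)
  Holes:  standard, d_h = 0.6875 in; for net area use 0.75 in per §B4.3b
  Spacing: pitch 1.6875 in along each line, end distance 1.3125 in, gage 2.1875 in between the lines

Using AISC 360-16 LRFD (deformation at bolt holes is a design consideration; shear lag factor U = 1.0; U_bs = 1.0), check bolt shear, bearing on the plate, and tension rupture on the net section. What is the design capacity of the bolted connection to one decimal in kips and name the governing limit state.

Bolt shear: A_b = π(0.625)²/4 = 0.3068 in². φR_n = 0.75 × 54 × 0.3068 × 6 × 1 = 74.6 kips.
Bearing (0.25 in plate, F_u = 58 ksi): end bolts L_c = 1.3125 − 0.6875/2 = 0.96875, R_n = min(1.2×0.96875×0.25×58, 2.4×0.625×0.25×58) = 16.856 kips/bolt; interior L_c = 1.6875 − 0.6875 = 1, R_n = 17.4 kips/bolt. φR_n = 0.75 × (2×16.856 + 4×17.4) = 77.5 kips.
Tension rupture (net): A_n = (7.3125 − 2×0.75)×0.25 = 1.4531 in² (U = 1.0, A_e = A_n). φR_n = 0.75 × 58 × 1.4531 = 63.2 kips.
Governing: min(74.6, 77.5, 63.2) = 63.2 kips → net-section rupture.

63.2 kips (net-section rupture governs)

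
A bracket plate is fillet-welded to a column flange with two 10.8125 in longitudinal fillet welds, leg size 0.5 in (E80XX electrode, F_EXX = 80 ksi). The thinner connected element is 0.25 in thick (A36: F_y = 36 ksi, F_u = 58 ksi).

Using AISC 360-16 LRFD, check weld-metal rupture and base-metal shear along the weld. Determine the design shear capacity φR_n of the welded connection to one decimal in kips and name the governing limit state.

116.8 kips (base-metal shear governs)

Weld metal: throat = 0.707×0.5 = 0.3535 in, L = 2×10.8125 = 21.625 in. φR_n = 0.75 × 0.6 × 80 × 0.3535 × 21.625 = 275.2 kips.
Base metal shear (0.25 in plate): yield φR_n = 1.0×0.6×36×0.25×21.625 = 116.8 kips; rupture φR_n = 0.75×0.6×58×0.25×21.625 = 141.1 kips; take 116.8 kips (yield).
Governing: min(275.2, 116.8) = 116.8 kips → base-metal shear.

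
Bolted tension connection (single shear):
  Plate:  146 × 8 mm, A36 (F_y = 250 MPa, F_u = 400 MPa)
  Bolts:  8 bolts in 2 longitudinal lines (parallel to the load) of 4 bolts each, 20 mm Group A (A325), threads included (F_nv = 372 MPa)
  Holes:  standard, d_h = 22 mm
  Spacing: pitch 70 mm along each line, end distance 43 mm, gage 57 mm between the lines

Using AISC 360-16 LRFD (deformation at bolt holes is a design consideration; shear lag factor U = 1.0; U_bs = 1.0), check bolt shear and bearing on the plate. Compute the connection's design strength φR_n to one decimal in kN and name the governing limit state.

701.2 kN (bolt shear governs)

Bolt shear: A_b = π(20)²/4 = 314.16 mm². φR_n = 0.75 × 372 × 314.16 × 8 × 1 = 701.2 kN.
Bearing (8 mm plate, F_u = 400 MPa): end bolts L_c = 43 − 22/2 = 32, R_n = min(1.2×32×8×400, 2.4×20×8×400) = 122.88 kN/bolt; interior L_c = 70 − 22 = 48, R_n = 153.6 kN/bolt. φR_n = 0.75 × (2×122.88 + 6×153.6) = 875.5 kN.
Governing: min(701.2, 875.5) = 701.2 kN → bolt shear.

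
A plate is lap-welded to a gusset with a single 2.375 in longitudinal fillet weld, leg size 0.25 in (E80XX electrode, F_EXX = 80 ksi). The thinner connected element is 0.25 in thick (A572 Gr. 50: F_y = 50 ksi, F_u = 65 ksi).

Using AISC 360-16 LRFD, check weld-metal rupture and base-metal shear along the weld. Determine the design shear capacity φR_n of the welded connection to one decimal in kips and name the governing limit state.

15.1 kips (weld metal governs)

Weld metal: throat = 0.707×0.25 = 0.17675 in, L = 2.375 in. φR_n = 0.75 × 0.6 × 80 × 0.17675 × 2.375 = 15.1 kips.
Base metal shear (0.25 in plate): yield φR_n = 1.0×0.6×50×0.25×2.375 = 17.8 kips; rupture φR_n = 0.75×0.6×65×0.25×2.375 = 17.4 kips; take 17.4 kips (rupture).
Governing: min(15.1, 17.4) = 15.1 kips → weld metal.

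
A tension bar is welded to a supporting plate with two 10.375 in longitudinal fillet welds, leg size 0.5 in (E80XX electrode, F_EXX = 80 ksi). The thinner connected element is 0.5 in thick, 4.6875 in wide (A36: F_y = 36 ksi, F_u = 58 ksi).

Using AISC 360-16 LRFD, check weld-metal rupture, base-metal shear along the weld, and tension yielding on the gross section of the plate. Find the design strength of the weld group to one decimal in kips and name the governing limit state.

Weld metal: throat = 0.707×0.5 = 0.3535 in, L = 2×10.375 = 20.75 in. φR_n = 0.75 × 0.6 × 80 × 0.3535 × 20.75 = 264.1 kips.
Base metal shear (0.5 in plate): yield φR_n = 1.0×0.6×36×0.5×20.75 = 224.1 kips; rupture φR_n = 0.75×0.6×58×0.5×20.75 = 270.8 kips; take 224.1 kips (yield).
Tension yield (gross): A_g = 4.6875×0.5 = 2.3438 in². φR_n = 0.90 × 36 × 2.3438 = 75.9 kips.
Governing: min(264.1, 224.1, 75.9) = 75.9 kips → gross-section yield.

75.9 kips (gross-section yield governs)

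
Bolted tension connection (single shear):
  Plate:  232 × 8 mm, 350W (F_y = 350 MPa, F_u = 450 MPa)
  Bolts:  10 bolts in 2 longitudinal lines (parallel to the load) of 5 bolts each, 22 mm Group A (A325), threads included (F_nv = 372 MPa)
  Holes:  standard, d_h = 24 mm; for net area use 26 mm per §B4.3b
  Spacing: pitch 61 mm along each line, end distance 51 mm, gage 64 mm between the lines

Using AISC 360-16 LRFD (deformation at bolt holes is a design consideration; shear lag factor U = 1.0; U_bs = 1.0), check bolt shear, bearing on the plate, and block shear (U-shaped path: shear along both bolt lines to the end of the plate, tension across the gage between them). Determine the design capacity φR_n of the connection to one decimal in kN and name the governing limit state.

Bolt shear: A_b = π(22)²/4 = 380.13 mm². φR_n = 0.75 × 372 × 380.13 × 10 × 1 = 1060.6 kN.
Bearing (8 mm plate, F_u = 450 MPa): end bolts L_c = 51 − 24/2 = 39, R_n = min(1.2×39×8×450, 2.4×22×8×450) = 168.48 kN/bolt; interior L_c = 61 − 24 = 37, R_n = 159.84 kN/bolt. φR_n = 0.75 × (2×168.48 + 8×159.84) = 1211.8 kN.
Block shear: shear path 2×[51+4×61] = 2×295 mm, A_gv = 4720, A_nv = 2×(295 − 4.5×26)×8 = 2848 mm²; tension across gage: (64 − 1×26)×8 = 304 mm². R_n = min(0.6×450×2848, 0.6×350×4720) + 1.0×450×304 = min(768.96, 991.2) + 136.8 = 905.76 kN. φR_n = 0.75 × 905.76 = 679.3 kN.
Governing: min(1060.6, 1211.8, 679.3) = 679.3 kN → block shear.

679.3 kN (block shear governs)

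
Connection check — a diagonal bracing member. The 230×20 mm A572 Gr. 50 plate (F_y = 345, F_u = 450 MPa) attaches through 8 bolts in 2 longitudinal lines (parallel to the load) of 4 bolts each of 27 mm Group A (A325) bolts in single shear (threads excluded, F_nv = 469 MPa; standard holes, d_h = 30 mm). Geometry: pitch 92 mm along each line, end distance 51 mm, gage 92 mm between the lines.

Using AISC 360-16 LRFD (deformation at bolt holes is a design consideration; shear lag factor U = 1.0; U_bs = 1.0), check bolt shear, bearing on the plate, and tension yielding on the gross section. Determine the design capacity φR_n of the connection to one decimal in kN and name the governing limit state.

1428.3 kN (gross-section yield governs)

Bolt shear: A_b = π(27)²/4 = 572.56 mm². φR_n = 0.75 × 469 × 572.56 × 8 × 1 = 1611.2 kN.
Bearing (20 mm plate, F_u = 450 MPa): end bolts L_c = 51 − 30/2 = 36, R_n = min(1.2×36×20×450, 2.4×27×20×450) = 388.8 kN/bolt; interior L_c = 92 − 30 = 62, R_n = 583.2 kN/bolt. φR_n = 0.75 × (2×388.8 + 6×583.2) = 3207.6 kN.
Tension yield (gross): A_g = 230×20 = 4600 mm². φR_n = 0.90 × 345 × 4600 = 1428.3 kN.
Governing: min(1611.2, 3207.6, 1428.3) = 1428.3 kN → gross-section yield.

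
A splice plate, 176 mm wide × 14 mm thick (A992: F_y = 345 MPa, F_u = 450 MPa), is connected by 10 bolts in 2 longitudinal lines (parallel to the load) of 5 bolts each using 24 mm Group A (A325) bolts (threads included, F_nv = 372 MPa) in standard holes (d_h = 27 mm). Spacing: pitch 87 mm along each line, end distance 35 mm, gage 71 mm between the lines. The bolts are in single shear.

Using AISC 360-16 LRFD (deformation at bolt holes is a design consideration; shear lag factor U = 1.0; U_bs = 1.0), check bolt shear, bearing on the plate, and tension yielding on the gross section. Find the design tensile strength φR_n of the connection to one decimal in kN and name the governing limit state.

765.1 kN (gross-section yield governs)

Bolt shear: A_b = π(24)²/4 = 452.39 mm². φR_n = 0.75 × 372 × 452.39 × 10 × 1 = 1262.2 kN.
Bearing (14 mm plate, F_u = 450 MPa): end bolts L_c = 35 − 27/2 = 21.5, R_n = min(1.2×21.5×14×450, 2.4×24×14×450) = 162.54 kN/bolt; interior L_c = 87 − 27 = 60, R_n = 362.88 kN/bolt. φR_n = 0.75 × (2×162.54 + 8×362.88) = 2421.1 kN.
Tension yield (gross): A_g = 176×14 = 2464 mm². φR_n = 0.90 × 345 × 2464 = 765.1 kN.
Governing: min(1262.2, 2421.1, 765.1) = 765.1 kN → gross-section yield.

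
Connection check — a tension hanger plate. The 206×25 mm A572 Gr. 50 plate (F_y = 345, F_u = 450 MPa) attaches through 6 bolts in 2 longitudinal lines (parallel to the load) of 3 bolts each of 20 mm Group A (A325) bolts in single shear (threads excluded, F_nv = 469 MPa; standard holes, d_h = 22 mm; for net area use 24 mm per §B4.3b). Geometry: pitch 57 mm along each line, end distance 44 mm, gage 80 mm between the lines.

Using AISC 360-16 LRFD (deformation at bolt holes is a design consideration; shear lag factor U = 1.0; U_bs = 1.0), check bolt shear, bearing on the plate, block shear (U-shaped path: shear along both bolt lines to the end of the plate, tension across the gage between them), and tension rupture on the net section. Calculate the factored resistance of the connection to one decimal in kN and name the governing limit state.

Bolt shear: A_b = π(20)²/4 = 314.16 mm². φR_n = 0.75 × 469 × 314.16 × 6 × 1 = 663.0 kN.
Bearing (25 mm plate, F_u = 450 MPa): end bolts L_c = 44 − 22/2 = 33, R_n = min(1.2×33×25×450, 2.4×20×25×450) = 445.5 kN/bolt; interior L_c = 57 − 22 = 35, R_n = 472.5 kN/bolt. φR_n = 0.75 × (2×445.5 + 4×472.5) = 2085.8 kN.
Block shear: shear path 2×[44+2×57] = 2×158 mm, A_gv = 7900, A_nv = 2×(158 − 2.5×24)×25 = 4900 mm²; tension across gage: (80 − 1×24)×25 = 1400 mm². R_n = min(0.6×450×4900, 0.6×345×7900) + 1.0×450×1400 = min(1323, 1635.3) + 630 = 1953 kN. φR_n = 0.75 × 1953 = 1464.8 kN.
Tension rupture (net): A_n = (206 − 2×24)×25 = 3950 mm² (U = 1.0, A_e = A_n). φR_n = 0.75 × 450 × 3950 = 1333.1 kN.
Governing: min(663.0, 2085.8, 1464.8, 1333.1) = 663.0 kN → bolt shear.

663.0 kN (bolt shear governs)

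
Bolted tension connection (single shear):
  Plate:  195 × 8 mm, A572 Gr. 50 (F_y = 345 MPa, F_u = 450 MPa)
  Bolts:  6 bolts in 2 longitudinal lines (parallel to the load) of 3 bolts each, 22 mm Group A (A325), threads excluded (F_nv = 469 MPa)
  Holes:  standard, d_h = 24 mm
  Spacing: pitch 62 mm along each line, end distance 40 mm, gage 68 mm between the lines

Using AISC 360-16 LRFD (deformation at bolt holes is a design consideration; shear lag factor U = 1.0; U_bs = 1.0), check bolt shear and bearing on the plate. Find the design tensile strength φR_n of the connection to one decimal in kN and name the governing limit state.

Bolt shear: A_b = π(22)²/4 = 380.13 mm². φR_n = 0.75 × 469 × 380.13 × 6 × 1 = 802.3 kN.
Bearing (8 mm plate, F_u = 450 MPa): end bolts L_c = 40 − 24/2 = 28, R_n = min(1.2×28×8×450, 2.4×22×8×450) = 120.96 kN/bolt; interior L_c = 62 − 24 = 38, R_n = 164.16 kN/bolt. φR_n = 0.75 × (2×120.96 + 4×164.16) = 673.9 kN.
Governing: min(802.3, 673.9) = 673.9 kN → bearing.

673.9 kN (bearing governs)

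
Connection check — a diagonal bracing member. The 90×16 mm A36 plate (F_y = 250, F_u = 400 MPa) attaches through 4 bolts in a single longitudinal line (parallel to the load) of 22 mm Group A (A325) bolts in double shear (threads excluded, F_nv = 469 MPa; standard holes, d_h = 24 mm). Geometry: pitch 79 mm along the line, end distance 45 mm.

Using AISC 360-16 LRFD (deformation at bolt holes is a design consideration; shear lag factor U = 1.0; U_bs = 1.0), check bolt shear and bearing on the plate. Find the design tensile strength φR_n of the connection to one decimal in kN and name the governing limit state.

950.4 kN (bearing governs)

Bolt shear: A_b = π(22)²/4 = 380.13 mm². φR_n = 0.75 × 469 × 380.13 × 4 × 2 = 1069.7 kN.
Bearing (16 mm plate, F_u = 400 MPa): end bolts L_c = 45 − 24/2 = 33, R_n = min(1.2×33×16×400, 2.4×22×16×400) = 253.44 kN/bolt; interior L_c = 79 − 24 = 55, R_n = 337.92 kN/bolt. φR_n = 0.75 × (1×253.44 + 3×337.92) = 950.4 kN.
Governing: min(1069.7, 950.4) = 950.4 kN → bearing.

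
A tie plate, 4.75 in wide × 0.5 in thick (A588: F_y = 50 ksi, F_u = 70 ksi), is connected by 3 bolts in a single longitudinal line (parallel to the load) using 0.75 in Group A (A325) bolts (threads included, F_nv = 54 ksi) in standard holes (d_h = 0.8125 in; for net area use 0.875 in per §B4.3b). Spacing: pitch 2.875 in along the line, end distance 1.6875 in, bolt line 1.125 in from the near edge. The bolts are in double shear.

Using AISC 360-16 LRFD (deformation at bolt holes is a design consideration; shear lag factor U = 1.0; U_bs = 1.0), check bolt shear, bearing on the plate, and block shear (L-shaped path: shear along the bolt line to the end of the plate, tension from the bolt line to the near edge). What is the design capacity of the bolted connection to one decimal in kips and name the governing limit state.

Bolt shear: A_b = π(0.75)²/4 = 0.44179 in². φR_n = 0.75 × 54 × 0.44179 × 3 × 2 = 107.4 kips.
Bearing (0.5 in plate, F_u = 70 ksi): end bolts L_c = 1.6875 − 0.8125/2 = 1.28125, R_n = min(1.2×1.28125×0.5×70, 2.4×0.75×0.5×70) = 53.813 kips/bolt; interior L_c = 2.875 − 0.8125 = 2.0625, R_n = 63 kips/bolt. φR_n = 0.75 × (1×53.813 + 2×63) = 134.9 kips.
Block shear: shear path 1×[1.6875+2×2.875] = 1×7.4375 in, A_gv = 3.7188, A_nv = 1×(7.4375 − 2.5×0.875)×0.5 = 2.625 in²; tension to near edge: (1.125 − 0.5×0.875)×0.5 = 0.34375 in². R_n = min(0.6×70×2.625, 0.6×50×3.7188) + 1.0×70×0.34375 = min(110.25, 111.56) + 24.063 = 134.31 kips. φR_n = 0.75 × 134.31 = 100.7 kips.
Governing: min(107.4, 134.9, 100.7) = 100.7 kips → block shear.

100.7 kips (block shear governs)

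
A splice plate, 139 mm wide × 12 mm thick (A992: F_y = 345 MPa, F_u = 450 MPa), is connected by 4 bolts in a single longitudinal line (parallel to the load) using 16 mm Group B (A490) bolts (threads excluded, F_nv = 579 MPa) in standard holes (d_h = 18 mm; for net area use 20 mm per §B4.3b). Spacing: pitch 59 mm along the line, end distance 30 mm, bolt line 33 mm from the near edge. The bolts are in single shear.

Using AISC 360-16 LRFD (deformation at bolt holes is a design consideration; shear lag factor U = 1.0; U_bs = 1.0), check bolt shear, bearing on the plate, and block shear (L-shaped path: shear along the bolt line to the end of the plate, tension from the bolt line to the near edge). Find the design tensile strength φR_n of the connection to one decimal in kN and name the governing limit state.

Bolt shear: A_b = π(16)²/4 = 201.06 mm². φR_n = 0.75 × 579 × 201.06 × 4 × 1 = 349.2 kN.
Bearing (12 mm plate, F_u = 450 MPa): end bolts L_c = 30 − 18/2 = 21, R_n = min(1.2×21×12×450, 2.4×16×12×450) = 136.08 kN/bolt; interior L_c = 59 − 18 = 41, R_n = 207.36 kN/bolt. φR_n = 0.75 × (1×136.08 + 3×207.36) = 568.6 kN.
Block shear: shear path 1×[30+3×59] = 1×207 mm, A_gv = 2484, A_nv = 1×(207 − 3.5×20)×12 = 1644 mm²; tension to near edge: (33 − 0.5×20)×12 = 276 mm². R_n = min(0.6×450×1644, 0.6×345×2484) + 1.0×450×276 = min(443.88, 514.19) + 124.2 = 568.08 kN. φR_n = 0.75 × 568.08 = 426.1 kN.
Governing: min(349.2, 568.6, 426.1) = 349.2 kN → bolt shear.

349.2 kN (bolt shear governs)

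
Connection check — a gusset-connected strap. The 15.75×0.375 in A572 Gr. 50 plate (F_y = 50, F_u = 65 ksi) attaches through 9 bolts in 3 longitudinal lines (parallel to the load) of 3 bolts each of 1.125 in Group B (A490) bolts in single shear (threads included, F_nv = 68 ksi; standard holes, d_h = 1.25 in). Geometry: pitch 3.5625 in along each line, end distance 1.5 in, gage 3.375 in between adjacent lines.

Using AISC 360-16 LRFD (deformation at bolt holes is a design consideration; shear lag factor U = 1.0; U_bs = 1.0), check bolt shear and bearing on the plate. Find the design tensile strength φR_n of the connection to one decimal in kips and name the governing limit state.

353.7 kips (bearing governs)

Bolt shear: A_b = π(1.125)²/4 = 0.99402 in². φR_n = 0.75 × 68 × 0.99402 × 9 × 1 = 456.3 kips.
Bearing (0.375 in plate, F_u = 65 ksi): end bolts L_c = 1.5 − 1.25/2 = 0.875, R_n = min(1.2×0.875×0.375×65, 2.4×1.125×0.375×65) = 25.594 kips/bolt; interior L_c = 3.5625 − 1.25 = 2.3125, R_n = 65.813 kips/bolt. φR_n = 0.75 × (3×25.594 + 6×65.813) = 353.7 kips.
Governing: min(456.3, 353.7) = 353.7 kips → bearing.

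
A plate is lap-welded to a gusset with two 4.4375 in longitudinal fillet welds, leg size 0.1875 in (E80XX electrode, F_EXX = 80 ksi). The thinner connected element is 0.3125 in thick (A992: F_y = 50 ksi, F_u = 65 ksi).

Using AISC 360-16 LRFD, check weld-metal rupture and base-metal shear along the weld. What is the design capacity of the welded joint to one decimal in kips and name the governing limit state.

Weld metal: throat = 0.707×0.1875 = 0.13256 in, L = 2×4.4375 = 8.875 in. φR_n = 0.75 × 0.6 × 80 × 0.13256 × 8.875 = 42.4 kips.
Base metal shear (0.3125 in plate): yield φR_n = 1.0×0.6×50×0.3125×8.875 = 83.2 kips; rupture φR_n = 0.75×0.6×65×0.3125×8.875 = 81.1 kips; take 81.1 kips (rupture).
Governing: min(42.4, 81.1) = 42.4 kips → weld metal.

42.4 kips (weld metal governs)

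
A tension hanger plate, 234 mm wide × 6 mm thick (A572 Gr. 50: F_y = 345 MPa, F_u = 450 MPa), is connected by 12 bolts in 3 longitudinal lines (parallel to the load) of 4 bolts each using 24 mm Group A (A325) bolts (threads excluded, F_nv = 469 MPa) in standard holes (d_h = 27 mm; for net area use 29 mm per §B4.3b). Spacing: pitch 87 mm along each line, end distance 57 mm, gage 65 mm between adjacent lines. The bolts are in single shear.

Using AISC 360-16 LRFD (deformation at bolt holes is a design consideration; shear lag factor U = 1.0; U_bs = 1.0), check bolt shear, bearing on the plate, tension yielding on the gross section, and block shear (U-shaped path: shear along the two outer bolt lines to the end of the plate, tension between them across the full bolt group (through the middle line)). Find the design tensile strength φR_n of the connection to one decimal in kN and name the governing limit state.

435.9 kN (gross-section yield governs)

Bolt shear: A_b = π(24)²/4 = 452.39 mm². φR_n = 0.75 × 469 × 452.39 × 12 × 1 = 1909.5 kN.
Bearing (6 mm plate, F_u = 450 MPa): end bolts L_c = 57 − 27/2 = 43.5, R_n = min(1.2×43.5×6×450, 2.4×24×6×450) = 140.94 kN/bolt; interior L_c = 87 − 27 = 60, R_n = 155.52 kN/bolt. φR_n = 0.75 × (3×140.94 + 9×155.52) = 1366.9 kN.
Tension yield (gross): A_g = 234×6 = 1404 mm². φR_n = 0.90 × 345 × 1404 = 435.9 kN.
Block shear: shear path 2×[57+3×87] = 2×318 mm, A_gv = 3816, A_nv = 2×(318 − 3.5×29)×6 = 2598 mm²; tension across gage: (130 − 2×29)×6 = 432 mm². R_n = min(0.6×450×2598, 0.6×345×3816) + 1.0×450×432 = min(701.46, 789.91) + 194.4 = 895.86 kN. φR_n = 0.75 × 895.86 = 671.9 kN.
Governing: min(1909.5, 1366.9, 435.9, 671.9) = 435.9 kN → gross-section yield.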